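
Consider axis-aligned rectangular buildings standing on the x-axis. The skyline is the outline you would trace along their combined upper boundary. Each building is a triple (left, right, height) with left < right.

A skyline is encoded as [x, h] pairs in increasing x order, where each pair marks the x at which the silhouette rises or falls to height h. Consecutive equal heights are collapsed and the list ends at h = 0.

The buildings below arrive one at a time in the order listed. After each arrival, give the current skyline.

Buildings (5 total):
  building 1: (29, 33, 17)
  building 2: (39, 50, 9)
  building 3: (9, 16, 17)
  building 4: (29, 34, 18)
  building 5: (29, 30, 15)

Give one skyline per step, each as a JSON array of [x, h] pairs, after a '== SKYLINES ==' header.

== SKYLINES ==
[[29,17],[33,0]]
[[29,17],[33,0],[39,9],[50,0]]
[[9,17],[16,0],[29,17],[33,0],[39,9],[50,0]]
[[9,17],[16,0],[29,18],[34,0],[39,9],[50,0]]
[[9,17],[16,0],[29,18],[34,0],[39,9],[50,0]]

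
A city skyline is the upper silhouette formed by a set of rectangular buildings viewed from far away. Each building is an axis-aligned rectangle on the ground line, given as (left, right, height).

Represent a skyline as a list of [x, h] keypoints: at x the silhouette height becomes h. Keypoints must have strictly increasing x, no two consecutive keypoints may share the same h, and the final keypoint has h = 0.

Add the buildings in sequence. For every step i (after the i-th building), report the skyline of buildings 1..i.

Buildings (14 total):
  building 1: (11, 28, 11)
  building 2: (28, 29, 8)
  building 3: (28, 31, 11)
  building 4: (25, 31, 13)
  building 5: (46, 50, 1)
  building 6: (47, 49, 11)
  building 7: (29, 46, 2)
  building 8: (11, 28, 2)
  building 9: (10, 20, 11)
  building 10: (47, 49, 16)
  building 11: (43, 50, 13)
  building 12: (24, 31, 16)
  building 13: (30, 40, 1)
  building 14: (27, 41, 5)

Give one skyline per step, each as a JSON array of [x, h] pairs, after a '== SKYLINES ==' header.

== SKYLINES ==
[[11,11],[28,0]]
[[11,11],[28,8],[29,0]]
[[11,11],[31,0]]
[[11,11],[25,13],[31,0]]
[[11,11],[25,13],[31,0],[46,1],[50,0]]
[[11,11],[25,13],[31,0],[46,1],[47,11],[49,1],[50,0]]
[[11,11],[25,13],[31,2],[46,1],[47,11],[49,1],[50,0]]
[[11,11],[25,13],[31,2],[46,1],[47,11],[49,1],[50,0]]
[[10,11],[25,13],[31,2],[46,1],[47,11],[49,1],[50,0]]
[[10,11],[25,13],[31,2],[46,1],[47,16],[49,1],[50,0]]
[[10,11],[25,13],[31,2],[43,13],[47,16],[49,13],[50,0]]
[[10,11],[24,16],[31,2],[43,13],[47,16],[49,13],[50,0]]
[[10,11],[24,16],[31,2],[43,13],[47,16],[49,13],[50,0]]
[[10,11],[24,16],[31,5],[41,2],[43,13],[47,16],[49,13],[50,0]]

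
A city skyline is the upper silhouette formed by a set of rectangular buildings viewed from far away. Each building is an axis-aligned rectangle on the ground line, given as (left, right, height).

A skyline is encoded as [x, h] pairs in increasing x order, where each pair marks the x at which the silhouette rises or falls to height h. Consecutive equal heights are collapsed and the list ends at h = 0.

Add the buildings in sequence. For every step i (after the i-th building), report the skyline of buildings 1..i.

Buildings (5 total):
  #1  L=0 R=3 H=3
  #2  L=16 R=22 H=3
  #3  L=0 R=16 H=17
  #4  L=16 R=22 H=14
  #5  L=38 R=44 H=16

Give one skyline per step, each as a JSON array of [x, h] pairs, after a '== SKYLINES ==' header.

== SKYLINES ==
[[0,3],[3,0]]
[[0,3],[3,0],[16,3],[22,0]]
[[0,17],[16,3],[22,0]]
[[0,17],[16,14],[22,0]]
[[0,17],[16,14],[22,0],[38,16],[44,0]]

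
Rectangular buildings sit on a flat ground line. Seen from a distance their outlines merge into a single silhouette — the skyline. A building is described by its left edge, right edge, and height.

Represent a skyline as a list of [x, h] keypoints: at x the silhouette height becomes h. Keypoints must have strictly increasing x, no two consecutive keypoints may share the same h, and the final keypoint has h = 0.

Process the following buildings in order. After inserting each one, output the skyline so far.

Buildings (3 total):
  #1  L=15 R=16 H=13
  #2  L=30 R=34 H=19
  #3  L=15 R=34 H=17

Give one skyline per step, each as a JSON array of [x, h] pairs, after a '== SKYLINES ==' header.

== SKYLINES ==
[[15,13],[16,0]]
[[15,13],[16,0],[30,19],[34,0]]
[[15,17],[30,19],[34,0]]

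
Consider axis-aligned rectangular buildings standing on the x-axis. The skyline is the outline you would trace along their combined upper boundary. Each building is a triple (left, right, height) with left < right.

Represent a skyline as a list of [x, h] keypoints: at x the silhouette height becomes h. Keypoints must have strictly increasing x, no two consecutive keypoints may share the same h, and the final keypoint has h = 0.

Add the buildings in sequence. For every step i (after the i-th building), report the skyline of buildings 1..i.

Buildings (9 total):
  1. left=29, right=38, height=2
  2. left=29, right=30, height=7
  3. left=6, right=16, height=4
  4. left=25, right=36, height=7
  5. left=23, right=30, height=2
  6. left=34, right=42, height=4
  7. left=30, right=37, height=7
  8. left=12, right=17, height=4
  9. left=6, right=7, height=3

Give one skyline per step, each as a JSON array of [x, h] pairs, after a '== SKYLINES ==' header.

== SKYLINES ==
[[29,2],[38,0]]
[[29,7],[30,2],[38,0]]
[[6,4],[16,0],[29,7],[30,2],[38,0]]
[[6,4],[16,0],[25,7],[36,2],[38,0]]
[[6,4],[16,0],[23,2],[25,7],[36,2],[38,0]]
[[6,4],[16,0],[23,2],[25,7],[36,4],[42,0]]
[[6,4],[16,0],[23,2],[25,7],[37,4],[42,0]]
[[6,4],[17,0],[23,2],[25,7],[37,4],[42,0]]
[[6,4],[17,0],[23,2],[25,7],[37,4],[42,0]]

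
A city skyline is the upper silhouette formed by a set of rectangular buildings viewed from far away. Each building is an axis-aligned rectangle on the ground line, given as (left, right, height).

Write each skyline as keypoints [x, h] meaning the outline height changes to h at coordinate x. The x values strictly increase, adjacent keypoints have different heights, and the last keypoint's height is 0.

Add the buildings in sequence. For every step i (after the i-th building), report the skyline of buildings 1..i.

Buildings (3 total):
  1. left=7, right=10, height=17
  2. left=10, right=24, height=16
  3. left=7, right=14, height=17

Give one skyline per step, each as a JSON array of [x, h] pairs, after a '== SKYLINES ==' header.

== SKYLINES ==
[[7,17],[10,0]]
[[7,17],[10,16],[24,0]]
[[7,17],[14,16],[24,0]]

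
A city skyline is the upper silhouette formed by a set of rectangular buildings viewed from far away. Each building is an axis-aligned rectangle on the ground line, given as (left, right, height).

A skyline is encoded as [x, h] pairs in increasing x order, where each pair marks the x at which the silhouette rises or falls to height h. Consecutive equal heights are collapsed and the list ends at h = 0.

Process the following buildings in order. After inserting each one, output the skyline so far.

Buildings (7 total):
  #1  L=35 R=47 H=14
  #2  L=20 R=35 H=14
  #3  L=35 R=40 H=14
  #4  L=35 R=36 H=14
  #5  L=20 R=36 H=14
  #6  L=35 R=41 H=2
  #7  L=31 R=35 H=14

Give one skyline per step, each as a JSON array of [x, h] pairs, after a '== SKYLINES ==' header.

== SKYLINES ==
[[35,14],[47,0]]
[[20,14],[47,0]]
[[20,14],[47,0]]
[[20,14],[47,0]]
[[20,14],[47,0]]
[[20,14],[47,0]]
[[20,14],[47,0]]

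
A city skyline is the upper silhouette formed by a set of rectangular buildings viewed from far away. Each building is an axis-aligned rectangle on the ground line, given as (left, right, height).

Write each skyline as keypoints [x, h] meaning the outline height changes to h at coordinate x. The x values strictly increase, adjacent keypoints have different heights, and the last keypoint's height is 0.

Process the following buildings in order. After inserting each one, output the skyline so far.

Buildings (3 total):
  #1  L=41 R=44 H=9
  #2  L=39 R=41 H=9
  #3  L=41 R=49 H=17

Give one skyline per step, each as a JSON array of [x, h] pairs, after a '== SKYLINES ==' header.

== SKYLINES ==
[[41,9],[44,0]]
[[39,9],[44,0]]
[[39,9],[41,17],[49,0]]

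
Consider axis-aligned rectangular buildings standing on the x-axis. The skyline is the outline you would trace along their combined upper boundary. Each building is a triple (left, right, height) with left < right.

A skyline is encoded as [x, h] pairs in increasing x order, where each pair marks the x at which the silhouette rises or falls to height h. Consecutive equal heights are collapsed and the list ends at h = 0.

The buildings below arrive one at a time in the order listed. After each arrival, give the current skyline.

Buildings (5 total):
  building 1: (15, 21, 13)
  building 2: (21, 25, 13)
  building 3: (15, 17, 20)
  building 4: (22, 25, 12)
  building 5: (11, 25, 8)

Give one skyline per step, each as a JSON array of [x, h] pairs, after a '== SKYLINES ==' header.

== SKYLINES ==
[[15,13],[21,0]]
[[15,13],[25,0]]
[[15,20],[17,13],[25,0]]
[[15,20],[17,13],[25,0]]
[[11,8],[15,20],[17,13],[25,0]]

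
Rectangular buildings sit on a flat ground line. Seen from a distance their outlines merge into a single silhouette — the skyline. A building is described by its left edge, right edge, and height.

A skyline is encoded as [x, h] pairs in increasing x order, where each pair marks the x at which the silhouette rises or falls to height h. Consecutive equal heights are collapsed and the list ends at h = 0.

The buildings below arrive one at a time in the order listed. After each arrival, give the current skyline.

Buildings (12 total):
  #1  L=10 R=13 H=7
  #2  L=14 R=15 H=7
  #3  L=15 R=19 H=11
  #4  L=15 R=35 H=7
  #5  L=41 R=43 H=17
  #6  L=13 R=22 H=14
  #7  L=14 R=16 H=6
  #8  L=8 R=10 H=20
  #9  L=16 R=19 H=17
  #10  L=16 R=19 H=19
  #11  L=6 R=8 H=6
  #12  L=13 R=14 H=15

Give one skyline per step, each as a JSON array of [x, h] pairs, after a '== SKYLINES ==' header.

== SKYLINES ==
[[10,7],[13,0]]
[[10,7],[13,0],[14,7],[15,0]]
[[10,7],[13,0],[14,7],[15,11],[19,0]]
[[10,7],[13,0],[14,7],[15,11],[19,7],[35,0]]
[[10,7],[13,0],[14,7],[15,11],[19,7],[35,0],[41,17],[43,0]]
[[10,7],[13,14],[22,7],[35,0],[41,17],[43,0]]
[[10,7],[13,14],[22,7],[35,0],[41,17],[43,0]]
[[8,20],[10,7],[13,14],[22,7],[35,0],[41,17],[43,0]]
[[8,20],[10,7],[13,14],[16,17],[19,14],[22,7],[35,0],[41,17],[43,0]]
[[8,20],[10,7],[13,14],[16,19],[19,14],[22,7],[35,0],[41,17],[43,0]]
[[6,6],[8,20],[10,7],[13,14],[16,19],[19,14],[22,7],[35,0],[41,17],[43,0]]
[[6,6],[8,20],[10,7],[13,15],[14,14],[16,19],[19,14],[22,7],[35,0],[41,17],[43,0]]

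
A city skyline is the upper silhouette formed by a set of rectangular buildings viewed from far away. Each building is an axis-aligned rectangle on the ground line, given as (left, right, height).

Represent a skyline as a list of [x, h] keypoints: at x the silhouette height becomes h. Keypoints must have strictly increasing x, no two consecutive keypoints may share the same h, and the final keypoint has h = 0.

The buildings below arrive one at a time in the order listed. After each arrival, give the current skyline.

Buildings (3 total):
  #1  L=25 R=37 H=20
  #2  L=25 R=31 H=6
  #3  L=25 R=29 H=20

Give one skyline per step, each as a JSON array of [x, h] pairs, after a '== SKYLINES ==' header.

== SKYLINES ==
[[25,20],[37,0]]
[[25,20],[37,0]]
[[25,20],[37,0]]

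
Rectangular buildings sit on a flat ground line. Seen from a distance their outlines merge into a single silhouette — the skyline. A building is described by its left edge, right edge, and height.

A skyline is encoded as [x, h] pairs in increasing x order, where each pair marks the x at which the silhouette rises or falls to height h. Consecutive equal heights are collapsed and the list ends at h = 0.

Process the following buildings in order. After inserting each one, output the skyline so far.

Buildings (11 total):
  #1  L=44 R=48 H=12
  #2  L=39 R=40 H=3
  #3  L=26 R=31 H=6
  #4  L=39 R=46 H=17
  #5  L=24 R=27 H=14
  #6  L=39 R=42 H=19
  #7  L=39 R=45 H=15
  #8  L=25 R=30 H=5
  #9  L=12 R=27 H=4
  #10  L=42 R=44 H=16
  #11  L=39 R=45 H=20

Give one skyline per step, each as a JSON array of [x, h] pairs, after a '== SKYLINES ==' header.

== SKYLINES ==
[[44,12],[48,0]]
[[39,3],[40,0],[44,12],[48,0]]
[[26,6],[31,0],[39,3],[40,0],[44,12],[48,0]]
[[26,6],[31,0],[39,17],[46,12],[48,0]]
[[24,14],[27,6],[31,0],[39,17],[46,12],[48,0]]
[[24,14],[27,6],[31,0],[39,19],[42,17],[46,12],[48,0]]
[[24,14],[27,6],[31,0],[39,19],[42,17],[46,12],[48,0]]
[[24,14],[27,6],[31,0],[39,19],[42,17],[46,12],[48,0]]
[[12,4],[24,14],[27,6],[31,0],[39,19],[42,17],[46,12],[48,0]]
[[12,4],[24,14],[27,6],[31,0],[39,19],[42,17],[46,12],[48,0]]
[[12,4],[24,14],[27,6],[31,0],[39,20],[45,17],[46,12],[48,0]]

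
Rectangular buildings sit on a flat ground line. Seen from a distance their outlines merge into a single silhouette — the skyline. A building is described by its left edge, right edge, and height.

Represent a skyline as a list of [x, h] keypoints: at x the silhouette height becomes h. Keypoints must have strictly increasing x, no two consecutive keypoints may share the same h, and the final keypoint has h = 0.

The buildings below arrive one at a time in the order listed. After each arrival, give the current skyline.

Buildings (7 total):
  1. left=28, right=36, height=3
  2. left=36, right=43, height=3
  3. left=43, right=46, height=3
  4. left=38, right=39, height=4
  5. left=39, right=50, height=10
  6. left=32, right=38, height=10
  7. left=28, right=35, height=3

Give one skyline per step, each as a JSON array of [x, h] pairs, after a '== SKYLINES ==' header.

== SKYLINES ==
[[28,3],[36,0]]
[[28,3],[43,0]]
[[28,3],[46,0]]
[[28,3],[38,4],[39,3],[46,0]]
[[28,3],[38,4],[39,10],[50,0]]
[[28,3],[32,10],[38,4],[39,10],[50,0]]
[[28,3],[32,10],[38,4],[39,10],[50,0]]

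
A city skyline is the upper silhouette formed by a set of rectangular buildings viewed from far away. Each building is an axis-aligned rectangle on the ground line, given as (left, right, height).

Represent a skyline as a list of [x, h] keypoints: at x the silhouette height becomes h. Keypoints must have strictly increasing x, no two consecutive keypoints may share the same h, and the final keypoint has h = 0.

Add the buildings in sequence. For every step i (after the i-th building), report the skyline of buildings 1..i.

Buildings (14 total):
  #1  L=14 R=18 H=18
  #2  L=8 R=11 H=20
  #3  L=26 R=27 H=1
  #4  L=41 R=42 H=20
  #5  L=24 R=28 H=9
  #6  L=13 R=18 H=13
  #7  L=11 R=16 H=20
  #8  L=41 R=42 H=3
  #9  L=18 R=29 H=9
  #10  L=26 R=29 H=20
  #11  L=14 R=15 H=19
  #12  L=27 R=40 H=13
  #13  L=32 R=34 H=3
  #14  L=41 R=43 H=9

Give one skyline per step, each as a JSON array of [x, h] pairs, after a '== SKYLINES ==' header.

== SKYLINES ==
[[14,18],[18,0]]
[[8,20],[11,0],[14,18],[18,0]]
[[8,20],[11,0],[14,18],[18,0],[26,1],[27,0]]
[[8,20],[11,0],[14,18],[18,0],[26,1],[27,0],[41,20],[42,0]]
[[8,20],[11,0],[14,18],[18,0],[24,9],[28,0],[41,20],[42,0]]
[[8,20],[11,0],[13,13],[14,18],[18,0],[24,9],[28,0],[41,20],[42,0]]
[[8,20],[16,18],[18,0],[24,9],[28,0],[41,20],[42,0]]
[[8,20],[16,18],[18,0],[24,9],[28,0],[41,20],[42,0]]
[[8,20],[16,18],[18,9],[29,0],[41,20],[42,0]]
[[8,20],[16,18],[18,9],[26,20],[29,0],[41,20],[42,0]]
[[8,20],[16,18],[18,9],[26,20],[29,0],[41,20],[42,0]]
[[8,20],[16,18],[18,9],[26,20],[29,13],[40,0],[41,20],[42,0]]
[[8,20],[16,18],[18,9],[26,20],[29,13],[40,0],[41,20],[42,0]]
[[8,20],[16,18],[18,9],[26,20],[29,13],[40,0],[41,20],[42,9],[43,0]]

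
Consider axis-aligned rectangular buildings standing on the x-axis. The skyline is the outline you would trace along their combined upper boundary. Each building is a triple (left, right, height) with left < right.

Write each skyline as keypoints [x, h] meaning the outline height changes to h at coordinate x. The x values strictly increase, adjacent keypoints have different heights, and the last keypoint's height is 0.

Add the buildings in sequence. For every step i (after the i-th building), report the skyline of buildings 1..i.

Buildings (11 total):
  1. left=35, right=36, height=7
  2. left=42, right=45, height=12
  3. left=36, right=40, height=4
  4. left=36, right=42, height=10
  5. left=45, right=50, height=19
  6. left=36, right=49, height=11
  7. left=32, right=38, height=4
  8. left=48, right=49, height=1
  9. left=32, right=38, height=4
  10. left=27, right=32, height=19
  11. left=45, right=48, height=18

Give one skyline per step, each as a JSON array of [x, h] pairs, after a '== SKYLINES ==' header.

== SKYLINES ==
[[35,7],[36,0]]
[[35,7],[36,0],[42,12],[45,0]]
[[35,7],[36,4],[40,0],[42,12],[45,0]]
[[35,7],[36,10],[42,12],[45,0]]
[[35,7],[36,10],[42,12],[45,19],[50,0]]
[[35,7],[36,11],[42,12],[45,19],[50,0]]
[[32,4],[35,7],[36,11],[42,12],[45,19],[50,0]]
[[32,4],[35,7],[36,11],[42,12],[45,19],[50,0]]
[[32,4],[35,7],[36,11],[42,12],[45,19],[50,0]]
[[27,19],[32,4],[35,7],[36,11],[42,12],[45,19],[50,0]]
[[27,19],[32,4],[35,7],[36,11],[42,12],[45,19],[50,0]]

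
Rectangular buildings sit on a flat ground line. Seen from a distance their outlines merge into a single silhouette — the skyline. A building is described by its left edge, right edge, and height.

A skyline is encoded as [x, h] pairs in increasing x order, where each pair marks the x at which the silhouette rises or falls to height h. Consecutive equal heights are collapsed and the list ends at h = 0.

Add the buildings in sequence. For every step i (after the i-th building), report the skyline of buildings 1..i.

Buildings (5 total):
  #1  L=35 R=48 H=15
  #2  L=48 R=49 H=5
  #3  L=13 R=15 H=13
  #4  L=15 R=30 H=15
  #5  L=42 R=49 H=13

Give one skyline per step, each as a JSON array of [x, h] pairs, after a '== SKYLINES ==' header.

== SKYLINES ==
[[35,15],[48,0]]
[[35,15],[48,5],[49,0]]
[[13,13],[15,0],[35,15],[48,5],[49,0]]
[[13,13],[15,15],[30,0],[35,15],[48,5],[49,0]]
[[13,13],[15,15],[30,0],[35,15],[48,13],[49,0]]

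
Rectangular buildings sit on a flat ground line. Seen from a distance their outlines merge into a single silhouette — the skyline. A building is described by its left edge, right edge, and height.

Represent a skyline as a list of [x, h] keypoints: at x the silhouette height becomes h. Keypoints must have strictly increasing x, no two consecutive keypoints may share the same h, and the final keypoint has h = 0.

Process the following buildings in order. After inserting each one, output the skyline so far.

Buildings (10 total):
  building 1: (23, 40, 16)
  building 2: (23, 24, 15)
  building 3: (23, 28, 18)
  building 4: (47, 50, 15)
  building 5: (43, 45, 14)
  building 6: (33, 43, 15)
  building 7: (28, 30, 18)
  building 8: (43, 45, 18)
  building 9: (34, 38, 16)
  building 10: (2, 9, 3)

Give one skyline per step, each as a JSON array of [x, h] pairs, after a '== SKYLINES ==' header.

== SKYLINES ==
[[23,16],[40,0]]
[[23,16],[40,0]]
[[23,18],[28,16],[40,0]]
[[23,18],[28,16],[40,0],[47,15],[50,0]]
[[23,18],[28,16],[40,0],[43,14],[45,0],[47,15],[50,0]]
[[23,18],[28,16],[40,15],[43,14],[45,0],[47,15],[50,0]]
[[23,18],[30,16],[40,15],[43,14],[45,0],[47,15],[50,0]]
[[23,18],[30,16],[40,15],[43,18],[45,0],[47,15],[50,0]]
[[23,18],[30,16],[40,15],[43,18],[45,0],[47,15],[50,0]]
[[2,3],[9,0],[23,18],[30,16],[40,15],[43,18],[45,0],[47,15],[50,0]]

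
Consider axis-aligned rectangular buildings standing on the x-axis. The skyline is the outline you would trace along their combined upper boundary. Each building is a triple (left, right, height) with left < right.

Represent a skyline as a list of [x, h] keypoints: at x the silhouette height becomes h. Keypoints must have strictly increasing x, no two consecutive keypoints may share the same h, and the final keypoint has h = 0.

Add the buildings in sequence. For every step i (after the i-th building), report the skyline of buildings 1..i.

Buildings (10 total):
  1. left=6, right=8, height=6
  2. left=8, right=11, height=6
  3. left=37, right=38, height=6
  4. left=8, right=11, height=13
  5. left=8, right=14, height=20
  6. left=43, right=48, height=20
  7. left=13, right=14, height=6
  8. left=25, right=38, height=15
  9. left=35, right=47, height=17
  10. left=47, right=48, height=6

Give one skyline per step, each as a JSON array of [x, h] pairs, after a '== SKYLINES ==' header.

== SKYLINES ==
[[6,6],[8,0]]
[[6,6],[11,0]]
[[6,6],[11,0],[37,6],[38,0]]
[[6,6],[8,13],[11,0],[37,6],[38,0]]
[[6,6],[8,20],[14,0],[37,6],[38,0]]
[[6,6],[8,20],[14,0],[37,6],[38,0],[43,20],[48,0]]
[[6,6],[8,20],[14,0],[37,6],[38,0],[43,20],[48,0]]
[[6,6],[8,20],[14,0],[25,15],[38,0],[43,20],[48,0]]
[[6,6],[8,20],[14,0],[25,15],[35,17],[43,20],[48,0]]
[[6,6],[8,20],[14,0],[25,15],[35,17],[43,20],[48,0]]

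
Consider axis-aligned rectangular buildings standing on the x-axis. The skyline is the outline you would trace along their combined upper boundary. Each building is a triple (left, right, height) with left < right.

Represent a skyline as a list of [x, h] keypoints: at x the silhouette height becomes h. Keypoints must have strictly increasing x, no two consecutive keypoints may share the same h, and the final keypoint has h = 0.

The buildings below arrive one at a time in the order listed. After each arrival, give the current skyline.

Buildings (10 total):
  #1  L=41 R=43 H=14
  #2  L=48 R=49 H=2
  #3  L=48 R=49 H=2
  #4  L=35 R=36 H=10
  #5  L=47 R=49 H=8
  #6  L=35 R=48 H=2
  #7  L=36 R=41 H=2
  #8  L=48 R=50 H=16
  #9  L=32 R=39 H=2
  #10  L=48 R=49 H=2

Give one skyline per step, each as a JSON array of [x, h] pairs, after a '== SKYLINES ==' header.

== SKYLINES ==
[[41,14],[43,0]]
[[41,14],[43,0],[48,2],[49,0]]
[[41,14],[43,0],[48,2],[49,0]]
[[35,10],[36,0],[41,14],[43,0],[48,2],[49,0]]
[[35,10],[36,0],[41,14],[43,0],[47,8],[49,0]]
[[35,10],[36,2],[41,14],[43,2],[47,8],[49,0]]
[[35,10],[36,2],[41,14],[43,2],[47,8],[49,0]]
[[35,10],[36,2],[41,14],[43,2],[47,8],[48,16],[50,0]]
[[32,2],[35,10],[36,2],[41,14],[43,2],[47,8],[48,16],[50,0]]
[[32,2],[35,10],[36,2],[41,14],[43,2],[47,8],[48,16],[50,0]]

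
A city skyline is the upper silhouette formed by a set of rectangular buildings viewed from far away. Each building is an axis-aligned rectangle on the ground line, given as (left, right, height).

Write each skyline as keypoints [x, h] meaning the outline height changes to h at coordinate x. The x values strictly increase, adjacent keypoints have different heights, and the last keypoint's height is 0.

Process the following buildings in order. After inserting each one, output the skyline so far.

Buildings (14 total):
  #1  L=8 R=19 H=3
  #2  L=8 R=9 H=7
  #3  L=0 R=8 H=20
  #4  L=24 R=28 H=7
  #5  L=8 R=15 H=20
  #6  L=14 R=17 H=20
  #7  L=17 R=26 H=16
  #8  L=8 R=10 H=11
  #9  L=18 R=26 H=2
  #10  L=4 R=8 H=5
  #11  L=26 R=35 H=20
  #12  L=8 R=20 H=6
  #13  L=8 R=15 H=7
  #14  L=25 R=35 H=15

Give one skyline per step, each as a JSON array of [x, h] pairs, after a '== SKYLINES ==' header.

== SKYLINES ==
[[8,3],[19,0]]
[[8,7],[9,3],[19,0]]
[[0,20],[8,7],[9,3],[19,0]]
[[0,20],[8,7],[9,3],[19,0],[24,7],[28,0]]
[[0,20],[15,3],[19,0],[24,7],[28,0]]
[[0,20],[17,3],[19,0],[24,7],[28,0]]
[[0,20],[17,16],[26,7],[28,0]]
[[0,20],[17,16],[26,7],[28,0]]
[[0,20],[17,16],[26,7],[28,0]]
[[0,20],[17,16],[26,7],[28,0]]
[[0,20],[17,16],[26,20],[35,0]]
[[0,20],[17,16],[26,20],[35,0]]
[[0,20],[17,16],[26,20],[35,0]]
[[0,20],[17,16],[26,20],[35,0]]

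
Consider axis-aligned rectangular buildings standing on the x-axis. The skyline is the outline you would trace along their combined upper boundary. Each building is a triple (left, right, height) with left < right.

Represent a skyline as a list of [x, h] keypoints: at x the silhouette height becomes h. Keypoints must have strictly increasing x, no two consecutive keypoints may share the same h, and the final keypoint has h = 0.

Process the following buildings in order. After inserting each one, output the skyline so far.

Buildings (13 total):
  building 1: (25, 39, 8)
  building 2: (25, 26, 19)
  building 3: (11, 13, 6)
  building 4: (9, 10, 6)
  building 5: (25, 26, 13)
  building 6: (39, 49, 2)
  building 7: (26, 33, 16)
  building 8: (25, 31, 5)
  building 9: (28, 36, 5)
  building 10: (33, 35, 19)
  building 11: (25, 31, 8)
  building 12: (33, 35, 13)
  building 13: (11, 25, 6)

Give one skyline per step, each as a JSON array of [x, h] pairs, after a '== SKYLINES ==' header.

== SKYLINES ==
[[25,8],[39,0]]
[[25,19],[26,8],[39,0]]
[[11,6],[13,0],[25,19],[26,8],[39,0]]
[[9,6],[10,0],[11,6],[13,0],[25,19],[26,8],[39,0]]
[[9,6],[10,0],[11,6],[13,0],[25,19],[26,8],[39,0]]
[[9,6],[10,0],[11,6],[13,0],[25,19],[26,8],[39,2],[49,0]]
[[9,6],[10,0],[11,6],[13,0],[25,19],[26,16],[33,8],[39,2],[49,0]]
[[9,6],[10,0],[11,6],[13,0],[25,19],[26,16],[33,8],[39,2],[49,0]]
[[9,6],[10,0],[11,6],[13,0],[25,19],[26,16],[33,8],[39,2],[49,0]]
[[9,6],[10,0],[11,6],[13,0],[25,19],[26,16],[33,19],[35,8],[39,2],[49,0]]
[[9,6],[10,0],[11,6],[13,0],[25,19],[26,16],[33,19],[35,8],[39,2],[49,0]]
[[9,6],[10,0],[11,6],[13,0],[25,19],[26,16],[33,19],[35,8],[39,2],[49,0]]
[[9,6],[10,0],[11,6],[25,19],[26,16],[33,19],[35,8],[39,2],[49,0]]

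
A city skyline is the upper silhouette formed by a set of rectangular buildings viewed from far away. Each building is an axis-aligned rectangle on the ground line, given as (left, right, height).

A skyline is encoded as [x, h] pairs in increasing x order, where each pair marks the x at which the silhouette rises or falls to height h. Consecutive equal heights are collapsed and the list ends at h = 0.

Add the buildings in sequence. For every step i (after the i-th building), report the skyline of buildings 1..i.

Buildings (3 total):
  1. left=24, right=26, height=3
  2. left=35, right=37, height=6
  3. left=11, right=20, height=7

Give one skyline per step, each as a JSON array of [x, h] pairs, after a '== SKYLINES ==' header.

== SKYLINES ==
[[24,3],[26,0]]
[[24,3],[26,0],[35,6],[37,0]]
[[11,7],[20,0],[24,3],[26,0],[35,6],[37,0]]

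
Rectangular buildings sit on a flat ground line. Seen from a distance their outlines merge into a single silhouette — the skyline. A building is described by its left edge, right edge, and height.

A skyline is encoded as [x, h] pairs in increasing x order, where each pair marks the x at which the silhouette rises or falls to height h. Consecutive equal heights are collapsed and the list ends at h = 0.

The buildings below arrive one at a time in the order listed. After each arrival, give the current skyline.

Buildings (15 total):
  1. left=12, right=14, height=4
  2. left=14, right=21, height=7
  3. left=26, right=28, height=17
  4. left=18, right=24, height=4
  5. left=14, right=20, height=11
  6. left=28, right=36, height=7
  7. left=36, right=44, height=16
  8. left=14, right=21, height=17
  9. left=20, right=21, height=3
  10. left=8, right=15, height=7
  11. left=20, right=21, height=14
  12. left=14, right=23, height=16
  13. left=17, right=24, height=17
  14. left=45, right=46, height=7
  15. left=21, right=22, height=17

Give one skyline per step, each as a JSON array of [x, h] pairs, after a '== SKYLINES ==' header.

== SKYLINES ==
[[12,4],[14,0]]
[[12,4],[14,7],[21,0]]
[[12,4],[14,7],[21,0],[26,17],[28,0]]
[[12,4],[14,7],[21,4],[24,0],[26,17],[28,0]]
[[12,4],[14,11],[20,7],[21,4],[24,0],[26,17],[28,0]]
[[12,4],[14,11],[20,7],[21,4],[24,0],[26,17],[28,7],[36,0]]
[[12,4],[14,11],[20,7],[21,4],[24,0],[26,17],[28,7],[36,16],[44,0]]
[[12,4],[14,17],[21,4],[24,0],[26,17],[28,7],[36,16],[44,0]]
[[12,4],[14,17],[21,4],[24,0],[26,17],[28,7],[36,16],[44,0]]
[[8,7],[14,17],[21,4],[24,0],[26,17],[28,7],[36,16],[44,0]]
[[8,7],[14,17],[21,4],[24,0],[26,17],[28,7],[36,16],[44,0]]
[[8,7],[14,17],[21,16],[23,4],[24,0],[26,17],[28,7],[36,16],[44,0]]
[[8,7],[14,17],[24,0],[26,17],[28,7],[36,16],[44,0]]
[[8,7],[14,17],[24,0],[26,17],[28,7],[36,16],[44,0],[45,7],[46,0]]
[[8,7],[14,17],[24,0],[26,17],[28,7],[36,16],[44,0],[45,7],[46,0]]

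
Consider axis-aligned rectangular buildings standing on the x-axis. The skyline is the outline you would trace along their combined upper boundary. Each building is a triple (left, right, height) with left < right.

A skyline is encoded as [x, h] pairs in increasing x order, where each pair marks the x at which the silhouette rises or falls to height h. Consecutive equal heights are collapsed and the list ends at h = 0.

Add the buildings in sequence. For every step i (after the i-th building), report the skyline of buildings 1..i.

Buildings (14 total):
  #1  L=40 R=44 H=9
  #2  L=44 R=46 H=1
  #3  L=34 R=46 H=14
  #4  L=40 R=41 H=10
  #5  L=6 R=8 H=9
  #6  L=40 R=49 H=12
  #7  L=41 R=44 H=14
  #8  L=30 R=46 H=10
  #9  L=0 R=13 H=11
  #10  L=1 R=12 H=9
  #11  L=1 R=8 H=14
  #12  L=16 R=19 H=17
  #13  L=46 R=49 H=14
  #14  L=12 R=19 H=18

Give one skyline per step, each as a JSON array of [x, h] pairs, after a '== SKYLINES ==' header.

== SKYLINES ==
[[40,9],[44,0]]
[[40,9],[44,1],[46,0]]
[[34,14],[46,0]]
[[34,14],[46,0]]
[[6,9],[8,0],[34,14],[46,0]]
[[6,9],[8,0],[34,14],[46,12],[49,0]]
[[6,9],[8,0],[34,14],[46,12],[49,0]]
[[6,9],[8,0],[30,10],[34,14],[46,12],[49,0]]
[[0,11],[13,0],[30,10],[34,14],[46,12],[49,0]]
[[0,11],[13,0],[30,10],[34,14],[46,12],[49,0]]
[[0,11],[1,14],[8,11],[13,0],[30,10],[34,14],[46,12],[49,0]]
[[0,11],[1,14],[8,11],[13,0],[16,17],[19,0],[30,10],[34,14],[46,12],[49,0]]
[[0,11],[1,14],[8,11],[13,0],[16,17],[19,0],[30,10],[34,14],[49,0]]
[[0,11],[1,14],[8,11],[12,18],[19,0],[30,10],[34,14],[49,0]]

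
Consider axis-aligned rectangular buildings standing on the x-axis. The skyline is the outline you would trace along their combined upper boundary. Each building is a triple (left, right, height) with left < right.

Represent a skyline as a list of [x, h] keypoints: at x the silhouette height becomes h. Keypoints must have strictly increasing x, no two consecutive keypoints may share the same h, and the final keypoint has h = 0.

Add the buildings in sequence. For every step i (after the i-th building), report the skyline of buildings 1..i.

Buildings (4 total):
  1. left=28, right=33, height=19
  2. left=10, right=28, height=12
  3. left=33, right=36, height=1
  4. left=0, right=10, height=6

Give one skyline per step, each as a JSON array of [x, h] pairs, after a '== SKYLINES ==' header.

== SKYLINES ==
[[28,19],[33,0]]
[[10,12],[28,19],[33,0]]
[[10,12],[28,19],[33,1],[36,0]]
[[0,6],[10,12],[28,19],[33,1],[36,0]]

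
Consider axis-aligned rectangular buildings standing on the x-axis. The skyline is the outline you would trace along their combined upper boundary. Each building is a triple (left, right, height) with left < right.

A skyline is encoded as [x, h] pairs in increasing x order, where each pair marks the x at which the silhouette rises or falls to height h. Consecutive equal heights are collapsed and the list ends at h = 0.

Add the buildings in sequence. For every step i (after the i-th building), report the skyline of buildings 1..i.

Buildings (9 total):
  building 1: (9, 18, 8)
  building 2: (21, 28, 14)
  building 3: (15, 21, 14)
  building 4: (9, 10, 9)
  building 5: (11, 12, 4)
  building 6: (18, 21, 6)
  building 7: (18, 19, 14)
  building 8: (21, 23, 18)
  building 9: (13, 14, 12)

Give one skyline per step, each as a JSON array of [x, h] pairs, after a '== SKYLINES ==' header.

== SKYLINES ==
[[9,8],[18,0]]
[[9,8],[18,0],[21,14],[28,0]]
[[9,8],[15,14],[28,0]]
[[9,9],[10,8],[15,14],[28,0]]
[[9,9],[10,8],[15,14],[28,0]]
[[9,9],[10,8],[15,14],[28,0]]
[[9,9],[10,8],[15,14],[28,0]]
[[9,9],[10,8],[15,14],[21,18],[23,14],[28,0]]
[[9,9],[10,8],[13,12],[14,8],[15,14],[21,18],[23,14],[28,0]]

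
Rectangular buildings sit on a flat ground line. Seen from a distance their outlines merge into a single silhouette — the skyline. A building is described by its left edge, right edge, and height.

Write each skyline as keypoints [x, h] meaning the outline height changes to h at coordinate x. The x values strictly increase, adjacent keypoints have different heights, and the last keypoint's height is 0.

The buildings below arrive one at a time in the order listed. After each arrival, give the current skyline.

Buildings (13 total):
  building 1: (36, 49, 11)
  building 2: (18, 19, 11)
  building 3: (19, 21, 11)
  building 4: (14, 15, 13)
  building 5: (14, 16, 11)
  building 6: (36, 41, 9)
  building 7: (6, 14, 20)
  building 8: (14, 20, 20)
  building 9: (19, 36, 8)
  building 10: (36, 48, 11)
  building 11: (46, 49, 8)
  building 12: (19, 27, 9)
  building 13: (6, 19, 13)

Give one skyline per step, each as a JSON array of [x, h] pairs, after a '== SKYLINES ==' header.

== SKYLINES ==
[[36,11],[49,0]]
[[18,11],[19,0],[36,11],[49,0]]
[[18,11],[21,0],[36,11],[49,0]]
[[14,13],[15,0],[18,11],[21,0],[36,11],[49,0]]
[[14,13],[15,11],[16,0],[18,11],[21,0],[36,11],[49,0]]
[[14,13],[15,11],[16,0],[18,11],[21,0],[36,11],[49,0]]
[[6,20],[14,13],[15,11],[16,0],[18,11],[21,0],[36,11],[49,0]]
[[6,20],[20,11],[21,0],[36,11],[49,0]]
[[6,20],[20,11],[21,8],[36,11],[49,0]]
[[6,20],[20,11],[21,8],[36,11],[49,0]]
[[6,20],[20,11],[21,8],[36,11],[49,0]]
[[6,20],[20,11],[21,9],[27,8],[36,11],[49,0]]
[[6,20],[20,11],[21,9],[27,8],[36,11],[49,0]]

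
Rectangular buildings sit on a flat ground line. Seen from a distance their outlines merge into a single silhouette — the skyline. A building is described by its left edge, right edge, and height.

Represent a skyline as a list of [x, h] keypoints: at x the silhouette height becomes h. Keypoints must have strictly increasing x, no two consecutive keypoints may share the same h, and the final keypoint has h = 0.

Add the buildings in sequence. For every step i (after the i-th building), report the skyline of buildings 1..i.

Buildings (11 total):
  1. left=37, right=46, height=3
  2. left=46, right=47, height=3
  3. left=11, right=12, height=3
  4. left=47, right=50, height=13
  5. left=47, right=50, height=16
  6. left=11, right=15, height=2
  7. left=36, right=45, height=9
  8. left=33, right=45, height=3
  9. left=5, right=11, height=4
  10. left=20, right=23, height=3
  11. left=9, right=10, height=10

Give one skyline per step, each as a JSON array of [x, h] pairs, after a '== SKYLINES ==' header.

== SKYLINES ==
[[37,3],[46,0]]
[[37,3],[47,0]]
[[11,3],[12,0],[37,3],[47,0]]
[[11,3],[12,0],[37,3],[47,13],[50,0]]
[[11,3],[12,0],[37,3],[47,16],[50,0]]
[[11,3],[12,2],[15,0],[37,3],[47,16],[50,0]]
[[11,3],[12,2],[15,0],[36,9],[45,3],[47,16],[50,0]]
[[11,3],[12,2],[15,0],[33,3],[36,9],[45,3],[47,16],[50,0]]
[[5,4],[11,3],[12,2],[15,0],[33,3],[36,9],[45,3],[47,16],[50,0]]
[[5,4],[11,3],[12,2],[15,0],[20,3],[23,0],[33,3],[36,9],[45,3],[47,16],[50,0]]
[[5,4],[9,10],[10,4],[11,3],[12,2],[15,0],[20,3],[23,0],[33,3],[36,9],[45,3],[47,16],[50,0]]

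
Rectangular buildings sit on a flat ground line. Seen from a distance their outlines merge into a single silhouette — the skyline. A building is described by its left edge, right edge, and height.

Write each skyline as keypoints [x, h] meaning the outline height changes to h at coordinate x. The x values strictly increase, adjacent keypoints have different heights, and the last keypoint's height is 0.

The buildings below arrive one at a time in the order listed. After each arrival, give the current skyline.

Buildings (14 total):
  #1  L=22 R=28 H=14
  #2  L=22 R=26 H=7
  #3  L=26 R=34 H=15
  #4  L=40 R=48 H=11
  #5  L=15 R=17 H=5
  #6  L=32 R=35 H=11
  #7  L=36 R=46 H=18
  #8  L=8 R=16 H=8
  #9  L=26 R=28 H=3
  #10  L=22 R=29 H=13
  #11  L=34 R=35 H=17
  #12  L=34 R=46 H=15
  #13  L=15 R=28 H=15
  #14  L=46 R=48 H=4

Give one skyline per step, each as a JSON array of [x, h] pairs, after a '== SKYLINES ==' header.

== SKYLINES ==
[[22,14],[28,0]]
[[22,14],[28,0]]
[[22,14],[26,15],[34,0]]
[[22,14],[26,15],[34,0],[40,11],[48,0]]
[[15,5],[17,0],[22,14],[26,15],[34,0],[40,11],[48,0]]
[[15,5],[17,0],[22,14],[26,15],[34,11],[35,0],[40,11],[48,0]]
[[15,5],[17,0],[22,14],[26,15],[34,11],[35,0],[36,18],[46,11],[48,0]]
[[8,8],[16,5],[17,0],[22,14],[26,15],[34,11],[35,0],[36,18],[46,11],[48,0]]
[[8,8],[16,5],[17,0],[22,14],[26,15],[34,11],[35,0],[36,18],[46,11],[48,0]]
[[8,8],[16,5],[17,0],[22,14],[26,15],[34,11],[35,0],[36,18],[46,11],[48,0]]
[[8,8],[16,5],[17,0],[22,14],[26,15],[34,17],[35,0],[36,18],[46,11],[48,0]]
[[8,8],[16,5],[17,0],[22,14],[26,15],[34,17],[35,15],[36,18],[46,11],[48,0]]
[[8,8],[15,15],[34,17],[35,15],[36,18],[46,11],[48,0]]
[[8,8],[15,15],[34,17],[35,15],[36,18],[46,11],[48,0]]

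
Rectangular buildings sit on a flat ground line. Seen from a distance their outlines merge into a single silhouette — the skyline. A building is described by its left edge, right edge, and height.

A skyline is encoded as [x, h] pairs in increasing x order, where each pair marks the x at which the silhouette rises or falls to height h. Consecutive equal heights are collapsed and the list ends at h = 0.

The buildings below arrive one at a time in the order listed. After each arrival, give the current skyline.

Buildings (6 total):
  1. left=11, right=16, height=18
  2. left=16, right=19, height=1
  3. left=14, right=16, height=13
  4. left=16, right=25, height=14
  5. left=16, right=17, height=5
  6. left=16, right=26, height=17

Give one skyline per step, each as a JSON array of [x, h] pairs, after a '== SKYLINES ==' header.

== SKYLINES ==
[[11,18],[16,0]]
[[11,18],[16,1],[19,0]]
[[11,18],[16,1],[19,0]]
[[11,18],[16,14],[25,0]]
[[11,18],[16,14],[25,0]]
[[11,18],[16,17],[26,0]]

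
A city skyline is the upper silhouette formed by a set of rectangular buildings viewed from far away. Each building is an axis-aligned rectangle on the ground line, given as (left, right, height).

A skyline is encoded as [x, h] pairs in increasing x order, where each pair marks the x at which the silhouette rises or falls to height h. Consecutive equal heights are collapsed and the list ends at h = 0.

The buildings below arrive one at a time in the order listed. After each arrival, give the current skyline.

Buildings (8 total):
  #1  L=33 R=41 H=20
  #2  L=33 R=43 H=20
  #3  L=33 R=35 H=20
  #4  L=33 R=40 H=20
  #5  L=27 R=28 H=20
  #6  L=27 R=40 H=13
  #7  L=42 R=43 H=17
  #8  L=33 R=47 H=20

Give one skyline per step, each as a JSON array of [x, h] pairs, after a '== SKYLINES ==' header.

== SKYLINES ==
[[33,20],[41,0]]
[[33,20],[43,0]]
[[33,20],[43,0]]
[[33,20],[43,0]]
[[27,20],[28,0],[33,20],[43,0]]
[[27,20],[28,13],[33,20],[43,0]]
[[27,20],[28,13],[33,20],[43,0]]
[[27,20],[28,13],[33,20],[47,0]]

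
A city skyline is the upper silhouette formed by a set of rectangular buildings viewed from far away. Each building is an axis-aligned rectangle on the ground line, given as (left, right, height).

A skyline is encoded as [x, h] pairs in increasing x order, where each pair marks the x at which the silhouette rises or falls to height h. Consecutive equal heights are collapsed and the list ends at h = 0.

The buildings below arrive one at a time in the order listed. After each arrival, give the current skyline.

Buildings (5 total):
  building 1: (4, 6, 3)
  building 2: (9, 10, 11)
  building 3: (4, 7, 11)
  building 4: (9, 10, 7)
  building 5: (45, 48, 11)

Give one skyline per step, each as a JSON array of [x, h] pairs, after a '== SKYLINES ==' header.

== SKYLINES ==
[[4,3],[6,0]]
[[4,3],[6,0],[9,11],[10,0]]
[[4,11],[7,0],[9,11],[10,0]]
[[4,11],[7,0],[9,11],[10,0]]
[[4,11],[7,0],[9,11],[10,0],[45,11],[48,0]]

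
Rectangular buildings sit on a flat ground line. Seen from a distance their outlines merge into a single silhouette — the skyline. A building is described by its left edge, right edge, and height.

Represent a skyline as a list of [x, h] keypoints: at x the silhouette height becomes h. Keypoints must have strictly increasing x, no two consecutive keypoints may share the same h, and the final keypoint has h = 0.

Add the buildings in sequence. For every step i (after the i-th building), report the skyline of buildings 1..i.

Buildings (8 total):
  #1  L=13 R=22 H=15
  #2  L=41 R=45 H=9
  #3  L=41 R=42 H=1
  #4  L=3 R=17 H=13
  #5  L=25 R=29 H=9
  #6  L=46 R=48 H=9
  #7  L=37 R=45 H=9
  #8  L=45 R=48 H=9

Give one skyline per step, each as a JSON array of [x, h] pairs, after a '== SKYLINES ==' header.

== SKYLINES ==
[[13,15],[22,0]]
[[13,15],[22,0],[41,9],[45,0]]
[[13,15],[22,0],[41,9],[45,0]]
[[3,13],[13,15],[22,0],[41,9],[45,0]]
[[3,13],[13,15],[22,0],[25,9],[29,0],[41,9],[45,0]]
[[3,13],[13,15],[22,0],[25,9],[29,0],[41,9],[45,0],[46,9],[48,0]]
[[3,13],[13,15],[22,0],[25,9],[29,0],[37,9],[45,0],[46,9],[48,0]]
[[3,13],[13,15],[22,0],[25,9],[29,0],[37,9],[48,0]]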